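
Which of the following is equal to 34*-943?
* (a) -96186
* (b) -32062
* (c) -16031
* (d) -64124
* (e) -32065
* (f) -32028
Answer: b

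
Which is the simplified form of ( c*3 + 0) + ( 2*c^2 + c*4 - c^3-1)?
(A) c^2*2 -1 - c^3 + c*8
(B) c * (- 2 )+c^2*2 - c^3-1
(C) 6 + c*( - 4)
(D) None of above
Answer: D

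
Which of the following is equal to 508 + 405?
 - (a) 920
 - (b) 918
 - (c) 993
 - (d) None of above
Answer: d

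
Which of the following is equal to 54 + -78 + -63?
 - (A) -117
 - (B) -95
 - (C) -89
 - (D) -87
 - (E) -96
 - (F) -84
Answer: D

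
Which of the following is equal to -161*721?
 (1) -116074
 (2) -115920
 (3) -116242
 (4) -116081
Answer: 4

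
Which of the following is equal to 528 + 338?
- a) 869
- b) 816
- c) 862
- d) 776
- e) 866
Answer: e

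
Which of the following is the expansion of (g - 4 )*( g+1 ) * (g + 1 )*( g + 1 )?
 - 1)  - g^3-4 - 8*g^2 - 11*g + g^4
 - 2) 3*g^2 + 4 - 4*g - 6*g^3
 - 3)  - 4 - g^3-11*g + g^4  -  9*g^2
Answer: 3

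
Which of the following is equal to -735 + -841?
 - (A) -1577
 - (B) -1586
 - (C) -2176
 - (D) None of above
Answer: D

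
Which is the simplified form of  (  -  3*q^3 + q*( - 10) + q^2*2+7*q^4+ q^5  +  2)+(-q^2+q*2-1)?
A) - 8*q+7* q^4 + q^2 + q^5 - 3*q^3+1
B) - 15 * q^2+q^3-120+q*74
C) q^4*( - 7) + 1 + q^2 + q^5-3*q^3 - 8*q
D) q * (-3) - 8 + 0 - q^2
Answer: A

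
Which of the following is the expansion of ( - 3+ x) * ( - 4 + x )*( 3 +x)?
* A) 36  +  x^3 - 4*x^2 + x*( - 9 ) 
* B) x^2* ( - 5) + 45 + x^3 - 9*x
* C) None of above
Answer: A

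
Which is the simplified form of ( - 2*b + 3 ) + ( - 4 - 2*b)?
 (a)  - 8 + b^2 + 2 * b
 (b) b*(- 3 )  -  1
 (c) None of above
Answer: c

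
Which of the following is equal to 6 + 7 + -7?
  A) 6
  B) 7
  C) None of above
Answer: A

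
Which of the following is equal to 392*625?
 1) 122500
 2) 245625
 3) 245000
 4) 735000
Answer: 3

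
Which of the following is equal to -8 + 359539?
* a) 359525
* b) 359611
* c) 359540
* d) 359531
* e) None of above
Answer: d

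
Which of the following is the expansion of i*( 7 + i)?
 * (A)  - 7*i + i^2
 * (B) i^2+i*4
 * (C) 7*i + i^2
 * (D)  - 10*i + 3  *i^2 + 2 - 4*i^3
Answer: C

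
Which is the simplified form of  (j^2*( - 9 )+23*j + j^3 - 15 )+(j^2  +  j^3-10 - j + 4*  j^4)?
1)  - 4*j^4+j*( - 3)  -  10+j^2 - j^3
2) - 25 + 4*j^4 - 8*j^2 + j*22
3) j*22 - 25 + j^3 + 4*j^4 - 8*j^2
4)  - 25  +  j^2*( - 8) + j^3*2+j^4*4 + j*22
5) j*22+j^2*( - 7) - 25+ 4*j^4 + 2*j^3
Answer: 4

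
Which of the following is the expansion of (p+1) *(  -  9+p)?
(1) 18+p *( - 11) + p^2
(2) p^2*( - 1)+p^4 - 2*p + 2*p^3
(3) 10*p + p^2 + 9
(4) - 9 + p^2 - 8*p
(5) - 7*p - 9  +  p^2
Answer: 4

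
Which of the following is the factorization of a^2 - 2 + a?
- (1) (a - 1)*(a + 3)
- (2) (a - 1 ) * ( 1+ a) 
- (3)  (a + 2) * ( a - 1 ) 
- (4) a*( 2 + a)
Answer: 3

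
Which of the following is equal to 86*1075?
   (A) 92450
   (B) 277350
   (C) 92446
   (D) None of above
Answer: A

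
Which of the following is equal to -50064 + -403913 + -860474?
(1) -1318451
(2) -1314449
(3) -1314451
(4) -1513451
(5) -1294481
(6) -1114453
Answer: 3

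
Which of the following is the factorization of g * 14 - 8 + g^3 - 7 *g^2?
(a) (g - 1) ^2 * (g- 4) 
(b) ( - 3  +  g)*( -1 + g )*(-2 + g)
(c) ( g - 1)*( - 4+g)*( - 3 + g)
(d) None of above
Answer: d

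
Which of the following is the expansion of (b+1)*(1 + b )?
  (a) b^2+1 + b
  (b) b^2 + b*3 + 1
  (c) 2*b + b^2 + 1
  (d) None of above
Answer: c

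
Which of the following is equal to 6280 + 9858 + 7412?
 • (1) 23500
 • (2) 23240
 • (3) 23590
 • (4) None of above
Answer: 4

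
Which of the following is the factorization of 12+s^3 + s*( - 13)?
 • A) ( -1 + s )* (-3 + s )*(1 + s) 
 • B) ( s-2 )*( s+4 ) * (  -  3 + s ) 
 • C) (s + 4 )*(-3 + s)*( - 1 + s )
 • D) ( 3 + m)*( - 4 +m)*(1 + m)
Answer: C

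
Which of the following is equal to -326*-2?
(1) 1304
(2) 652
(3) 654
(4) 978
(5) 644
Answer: 2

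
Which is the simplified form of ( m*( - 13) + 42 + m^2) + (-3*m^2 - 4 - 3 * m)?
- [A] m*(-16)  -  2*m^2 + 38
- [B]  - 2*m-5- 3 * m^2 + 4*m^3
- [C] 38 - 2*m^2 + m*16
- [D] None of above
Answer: A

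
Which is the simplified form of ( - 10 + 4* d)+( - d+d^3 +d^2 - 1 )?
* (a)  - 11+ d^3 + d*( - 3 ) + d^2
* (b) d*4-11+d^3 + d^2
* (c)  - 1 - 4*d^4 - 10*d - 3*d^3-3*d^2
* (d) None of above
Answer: d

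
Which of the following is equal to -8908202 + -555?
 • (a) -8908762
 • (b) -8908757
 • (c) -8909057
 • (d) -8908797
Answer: b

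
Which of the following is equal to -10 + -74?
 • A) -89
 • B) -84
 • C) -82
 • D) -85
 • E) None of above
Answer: B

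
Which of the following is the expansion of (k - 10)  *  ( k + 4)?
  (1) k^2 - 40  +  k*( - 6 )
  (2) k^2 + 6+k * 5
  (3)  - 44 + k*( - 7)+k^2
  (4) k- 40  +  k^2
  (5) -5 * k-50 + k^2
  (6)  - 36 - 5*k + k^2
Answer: 1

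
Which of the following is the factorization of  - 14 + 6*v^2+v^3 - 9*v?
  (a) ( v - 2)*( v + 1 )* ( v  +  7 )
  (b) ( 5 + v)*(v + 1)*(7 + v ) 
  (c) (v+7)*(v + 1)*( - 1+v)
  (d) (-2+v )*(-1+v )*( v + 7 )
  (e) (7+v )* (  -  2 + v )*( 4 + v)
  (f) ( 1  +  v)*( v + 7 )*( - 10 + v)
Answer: a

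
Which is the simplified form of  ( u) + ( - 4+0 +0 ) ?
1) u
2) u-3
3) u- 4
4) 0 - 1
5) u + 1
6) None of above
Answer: 3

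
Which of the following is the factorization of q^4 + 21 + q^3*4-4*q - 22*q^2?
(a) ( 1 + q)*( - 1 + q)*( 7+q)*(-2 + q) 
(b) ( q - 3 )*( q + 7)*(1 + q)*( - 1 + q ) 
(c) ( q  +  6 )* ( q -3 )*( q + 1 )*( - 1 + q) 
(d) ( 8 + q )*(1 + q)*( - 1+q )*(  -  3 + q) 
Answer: b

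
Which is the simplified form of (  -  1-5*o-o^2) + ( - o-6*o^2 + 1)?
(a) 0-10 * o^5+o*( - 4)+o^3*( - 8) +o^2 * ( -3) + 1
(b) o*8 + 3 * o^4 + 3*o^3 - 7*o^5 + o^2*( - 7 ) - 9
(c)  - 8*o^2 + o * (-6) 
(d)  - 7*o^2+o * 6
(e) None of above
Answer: e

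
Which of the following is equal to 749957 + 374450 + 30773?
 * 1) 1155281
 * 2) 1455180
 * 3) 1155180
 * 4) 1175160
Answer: 3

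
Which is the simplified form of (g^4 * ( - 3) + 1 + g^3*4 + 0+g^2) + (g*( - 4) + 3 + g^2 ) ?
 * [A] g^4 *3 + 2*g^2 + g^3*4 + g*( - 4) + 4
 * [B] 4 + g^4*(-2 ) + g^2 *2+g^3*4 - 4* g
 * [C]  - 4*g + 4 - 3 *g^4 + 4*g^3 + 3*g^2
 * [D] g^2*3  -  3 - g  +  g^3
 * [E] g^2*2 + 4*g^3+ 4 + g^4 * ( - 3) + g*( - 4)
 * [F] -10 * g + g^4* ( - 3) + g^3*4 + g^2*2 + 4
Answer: E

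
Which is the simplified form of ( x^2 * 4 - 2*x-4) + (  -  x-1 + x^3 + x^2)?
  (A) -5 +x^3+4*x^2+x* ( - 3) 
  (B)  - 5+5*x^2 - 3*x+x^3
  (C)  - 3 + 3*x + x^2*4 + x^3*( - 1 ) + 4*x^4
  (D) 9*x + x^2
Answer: B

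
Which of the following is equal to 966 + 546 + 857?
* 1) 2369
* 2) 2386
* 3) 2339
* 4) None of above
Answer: 1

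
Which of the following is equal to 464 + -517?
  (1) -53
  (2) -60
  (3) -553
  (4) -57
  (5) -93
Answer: 1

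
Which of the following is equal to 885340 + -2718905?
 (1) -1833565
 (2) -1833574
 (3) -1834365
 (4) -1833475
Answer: 1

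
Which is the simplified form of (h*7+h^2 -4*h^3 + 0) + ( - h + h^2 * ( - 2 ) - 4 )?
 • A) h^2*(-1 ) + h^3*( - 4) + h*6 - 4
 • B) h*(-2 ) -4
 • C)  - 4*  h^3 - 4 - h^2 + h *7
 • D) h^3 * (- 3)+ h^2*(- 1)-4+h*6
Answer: A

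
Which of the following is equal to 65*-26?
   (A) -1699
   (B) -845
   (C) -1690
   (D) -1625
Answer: C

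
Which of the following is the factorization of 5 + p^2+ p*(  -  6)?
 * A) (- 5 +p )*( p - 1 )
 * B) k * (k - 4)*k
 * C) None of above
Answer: A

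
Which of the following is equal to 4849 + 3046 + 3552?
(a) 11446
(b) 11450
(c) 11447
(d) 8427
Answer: c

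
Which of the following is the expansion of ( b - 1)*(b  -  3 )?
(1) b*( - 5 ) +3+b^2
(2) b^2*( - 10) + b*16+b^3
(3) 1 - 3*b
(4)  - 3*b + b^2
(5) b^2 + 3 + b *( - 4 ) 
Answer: 5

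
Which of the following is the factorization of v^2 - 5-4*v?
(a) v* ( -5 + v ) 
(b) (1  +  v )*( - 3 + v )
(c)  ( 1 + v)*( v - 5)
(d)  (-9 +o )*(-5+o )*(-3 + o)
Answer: c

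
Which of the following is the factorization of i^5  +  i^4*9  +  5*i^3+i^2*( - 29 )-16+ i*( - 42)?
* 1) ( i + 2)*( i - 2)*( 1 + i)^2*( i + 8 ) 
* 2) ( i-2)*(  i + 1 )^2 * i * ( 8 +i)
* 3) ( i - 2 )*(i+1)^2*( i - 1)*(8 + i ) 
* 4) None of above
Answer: 4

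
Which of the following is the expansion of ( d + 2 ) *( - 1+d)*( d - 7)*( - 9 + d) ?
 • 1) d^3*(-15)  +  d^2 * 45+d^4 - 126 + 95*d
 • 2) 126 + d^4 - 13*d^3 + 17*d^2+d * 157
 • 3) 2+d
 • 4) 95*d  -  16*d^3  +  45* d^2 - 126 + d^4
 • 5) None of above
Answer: 1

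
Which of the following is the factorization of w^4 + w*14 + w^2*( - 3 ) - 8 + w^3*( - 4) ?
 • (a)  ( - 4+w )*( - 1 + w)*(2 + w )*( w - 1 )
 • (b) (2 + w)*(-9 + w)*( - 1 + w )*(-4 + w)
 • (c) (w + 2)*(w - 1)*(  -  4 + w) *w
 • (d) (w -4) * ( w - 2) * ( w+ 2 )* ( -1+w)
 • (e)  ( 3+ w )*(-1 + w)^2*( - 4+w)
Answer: a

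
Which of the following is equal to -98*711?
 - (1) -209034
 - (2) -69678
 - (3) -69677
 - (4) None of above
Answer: 2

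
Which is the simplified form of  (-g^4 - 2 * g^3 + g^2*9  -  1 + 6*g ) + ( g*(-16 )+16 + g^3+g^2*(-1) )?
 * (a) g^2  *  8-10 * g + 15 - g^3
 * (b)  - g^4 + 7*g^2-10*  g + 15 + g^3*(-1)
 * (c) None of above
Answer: c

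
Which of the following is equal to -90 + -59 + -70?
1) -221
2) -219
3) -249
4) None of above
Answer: 2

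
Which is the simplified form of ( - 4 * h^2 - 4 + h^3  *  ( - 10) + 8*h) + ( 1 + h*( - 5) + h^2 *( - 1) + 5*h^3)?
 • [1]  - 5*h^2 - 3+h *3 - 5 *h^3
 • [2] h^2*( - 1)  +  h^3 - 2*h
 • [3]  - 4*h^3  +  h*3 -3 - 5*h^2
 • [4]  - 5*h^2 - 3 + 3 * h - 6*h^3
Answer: 1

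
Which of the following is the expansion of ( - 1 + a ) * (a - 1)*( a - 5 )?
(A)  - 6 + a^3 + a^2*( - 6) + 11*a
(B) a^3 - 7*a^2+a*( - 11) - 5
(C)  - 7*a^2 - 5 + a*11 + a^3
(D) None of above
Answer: C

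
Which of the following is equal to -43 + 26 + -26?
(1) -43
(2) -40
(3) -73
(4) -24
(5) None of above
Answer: 1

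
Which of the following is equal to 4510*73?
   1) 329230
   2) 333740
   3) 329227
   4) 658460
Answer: 1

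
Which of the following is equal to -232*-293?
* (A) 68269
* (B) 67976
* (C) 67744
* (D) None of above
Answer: B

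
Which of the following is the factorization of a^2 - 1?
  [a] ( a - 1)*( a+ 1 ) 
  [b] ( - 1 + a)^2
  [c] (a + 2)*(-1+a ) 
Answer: a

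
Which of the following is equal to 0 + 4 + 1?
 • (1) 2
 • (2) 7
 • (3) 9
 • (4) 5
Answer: 4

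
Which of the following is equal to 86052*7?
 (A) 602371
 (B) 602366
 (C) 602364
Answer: C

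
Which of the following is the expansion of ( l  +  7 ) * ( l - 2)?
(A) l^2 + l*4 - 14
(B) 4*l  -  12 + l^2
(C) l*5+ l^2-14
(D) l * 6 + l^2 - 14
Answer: C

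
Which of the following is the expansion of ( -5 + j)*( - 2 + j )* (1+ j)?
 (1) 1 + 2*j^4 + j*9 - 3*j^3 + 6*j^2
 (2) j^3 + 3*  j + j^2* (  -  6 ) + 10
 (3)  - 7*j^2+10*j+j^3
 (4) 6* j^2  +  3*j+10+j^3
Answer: 2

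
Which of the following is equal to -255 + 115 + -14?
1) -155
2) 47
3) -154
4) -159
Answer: 3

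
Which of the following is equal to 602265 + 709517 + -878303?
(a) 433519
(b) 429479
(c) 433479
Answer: c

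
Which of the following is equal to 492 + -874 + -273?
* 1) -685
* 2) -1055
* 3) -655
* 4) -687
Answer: 3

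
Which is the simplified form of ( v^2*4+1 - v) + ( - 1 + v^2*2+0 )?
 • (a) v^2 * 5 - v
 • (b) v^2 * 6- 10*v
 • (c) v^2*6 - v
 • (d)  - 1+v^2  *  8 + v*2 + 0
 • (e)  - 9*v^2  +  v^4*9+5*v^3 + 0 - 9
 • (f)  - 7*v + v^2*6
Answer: c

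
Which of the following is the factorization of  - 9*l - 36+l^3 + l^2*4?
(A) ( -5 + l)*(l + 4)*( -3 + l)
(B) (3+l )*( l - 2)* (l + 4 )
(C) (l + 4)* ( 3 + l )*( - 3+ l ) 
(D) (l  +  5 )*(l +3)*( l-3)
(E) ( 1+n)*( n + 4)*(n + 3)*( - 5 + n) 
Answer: C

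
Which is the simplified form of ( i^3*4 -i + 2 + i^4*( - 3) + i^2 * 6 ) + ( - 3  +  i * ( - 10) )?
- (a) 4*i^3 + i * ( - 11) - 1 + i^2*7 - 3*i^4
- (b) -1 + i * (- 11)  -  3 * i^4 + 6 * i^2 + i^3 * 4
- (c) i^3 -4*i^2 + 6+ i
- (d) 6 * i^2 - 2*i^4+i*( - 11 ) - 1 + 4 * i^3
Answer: b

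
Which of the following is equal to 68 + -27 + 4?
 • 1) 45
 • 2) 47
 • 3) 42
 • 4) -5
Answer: 1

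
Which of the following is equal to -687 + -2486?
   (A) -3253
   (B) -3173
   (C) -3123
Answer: B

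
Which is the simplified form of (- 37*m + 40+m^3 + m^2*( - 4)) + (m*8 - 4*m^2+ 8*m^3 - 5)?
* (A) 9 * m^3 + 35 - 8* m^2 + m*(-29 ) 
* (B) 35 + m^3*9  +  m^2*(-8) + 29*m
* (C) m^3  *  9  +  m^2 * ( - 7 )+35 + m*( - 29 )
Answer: A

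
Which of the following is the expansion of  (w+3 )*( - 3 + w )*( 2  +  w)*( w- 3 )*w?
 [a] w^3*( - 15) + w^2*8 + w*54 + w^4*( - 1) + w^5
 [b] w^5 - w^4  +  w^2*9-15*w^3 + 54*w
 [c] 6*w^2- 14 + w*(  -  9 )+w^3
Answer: b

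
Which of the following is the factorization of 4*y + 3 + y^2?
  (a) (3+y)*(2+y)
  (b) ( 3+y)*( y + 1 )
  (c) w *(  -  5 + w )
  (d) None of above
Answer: b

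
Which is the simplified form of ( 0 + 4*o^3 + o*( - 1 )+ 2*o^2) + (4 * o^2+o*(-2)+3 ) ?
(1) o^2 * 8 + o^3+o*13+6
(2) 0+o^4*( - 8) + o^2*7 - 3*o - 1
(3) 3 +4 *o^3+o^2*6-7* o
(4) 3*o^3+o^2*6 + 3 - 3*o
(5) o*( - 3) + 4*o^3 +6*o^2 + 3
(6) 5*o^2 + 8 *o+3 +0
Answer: 5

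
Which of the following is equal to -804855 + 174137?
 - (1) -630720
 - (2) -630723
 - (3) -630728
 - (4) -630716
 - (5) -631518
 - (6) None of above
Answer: 6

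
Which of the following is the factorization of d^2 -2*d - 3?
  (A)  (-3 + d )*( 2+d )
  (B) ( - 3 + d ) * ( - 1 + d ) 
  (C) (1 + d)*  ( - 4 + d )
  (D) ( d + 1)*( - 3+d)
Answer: D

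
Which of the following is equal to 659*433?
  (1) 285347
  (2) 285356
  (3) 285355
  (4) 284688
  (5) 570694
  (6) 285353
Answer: 1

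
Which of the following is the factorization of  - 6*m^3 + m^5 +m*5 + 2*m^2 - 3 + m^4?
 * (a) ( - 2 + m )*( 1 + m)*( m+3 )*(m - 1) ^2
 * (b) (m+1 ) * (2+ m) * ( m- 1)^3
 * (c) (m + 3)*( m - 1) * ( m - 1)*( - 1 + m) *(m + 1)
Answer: c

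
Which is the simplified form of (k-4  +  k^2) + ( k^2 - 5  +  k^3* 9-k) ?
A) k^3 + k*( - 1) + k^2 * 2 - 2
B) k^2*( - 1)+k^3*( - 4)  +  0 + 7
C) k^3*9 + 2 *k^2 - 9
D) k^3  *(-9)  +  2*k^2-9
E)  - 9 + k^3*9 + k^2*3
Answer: C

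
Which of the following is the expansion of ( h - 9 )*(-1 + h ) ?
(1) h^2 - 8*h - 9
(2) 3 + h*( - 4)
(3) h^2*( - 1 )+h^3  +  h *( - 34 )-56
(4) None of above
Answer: 4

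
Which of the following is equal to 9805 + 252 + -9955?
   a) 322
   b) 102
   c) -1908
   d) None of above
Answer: b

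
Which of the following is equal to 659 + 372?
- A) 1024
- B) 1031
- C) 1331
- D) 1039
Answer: B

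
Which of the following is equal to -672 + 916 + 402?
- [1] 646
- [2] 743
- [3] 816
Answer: 1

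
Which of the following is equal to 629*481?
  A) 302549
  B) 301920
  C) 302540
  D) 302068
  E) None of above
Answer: A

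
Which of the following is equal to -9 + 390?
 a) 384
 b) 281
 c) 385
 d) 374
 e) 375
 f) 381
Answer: f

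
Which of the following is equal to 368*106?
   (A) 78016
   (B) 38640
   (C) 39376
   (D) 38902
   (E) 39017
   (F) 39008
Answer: F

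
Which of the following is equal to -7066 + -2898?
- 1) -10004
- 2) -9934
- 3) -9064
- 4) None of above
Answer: 4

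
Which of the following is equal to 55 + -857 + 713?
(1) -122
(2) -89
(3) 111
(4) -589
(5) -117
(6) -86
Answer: 2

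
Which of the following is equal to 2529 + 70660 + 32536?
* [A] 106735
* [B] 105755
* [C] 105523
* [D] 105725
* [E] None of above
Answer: D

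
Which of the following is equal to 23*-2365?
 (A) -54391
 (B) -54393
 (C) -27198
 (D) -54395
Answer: D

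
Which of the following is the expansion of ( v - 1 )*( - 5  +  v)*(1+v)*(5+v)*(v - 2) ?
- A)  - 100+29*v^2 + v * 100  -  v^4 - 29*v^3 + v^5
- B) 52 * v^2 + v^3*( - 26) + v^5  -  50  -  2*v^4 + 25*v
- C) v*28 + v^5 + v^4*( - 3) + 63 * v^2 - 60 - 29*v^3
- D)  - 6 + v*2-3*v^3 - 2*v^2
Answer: B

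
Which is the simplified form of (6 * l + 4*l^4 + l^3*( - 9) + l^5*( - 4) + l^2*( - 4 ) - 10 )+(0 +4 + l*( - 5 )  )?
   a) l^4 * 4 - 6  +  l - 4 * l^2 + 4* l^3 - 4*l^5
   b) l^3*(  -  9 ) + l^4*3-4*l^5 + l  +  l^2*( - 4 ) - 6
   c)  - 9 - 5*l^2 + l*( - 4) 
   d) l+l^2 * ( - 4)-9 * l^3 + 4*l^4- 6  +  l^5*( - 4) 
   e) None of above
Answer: d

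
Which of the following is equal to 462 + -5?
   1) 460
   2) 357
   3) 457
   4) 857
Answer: 3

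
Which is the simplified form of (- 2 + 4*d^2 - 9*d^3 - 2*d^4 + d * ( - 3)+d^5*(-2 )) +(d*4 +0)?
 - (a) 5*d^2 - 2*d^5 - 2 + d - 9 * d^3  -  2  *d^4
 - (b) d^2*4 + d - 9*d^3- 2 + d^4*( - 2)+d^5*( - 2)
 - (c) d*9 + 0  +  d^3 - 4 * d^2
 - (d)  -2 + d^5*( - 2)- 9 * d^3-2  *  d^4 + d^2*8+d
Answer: b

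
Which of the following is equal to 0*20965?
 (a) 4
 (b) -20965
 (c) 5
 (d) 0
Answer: d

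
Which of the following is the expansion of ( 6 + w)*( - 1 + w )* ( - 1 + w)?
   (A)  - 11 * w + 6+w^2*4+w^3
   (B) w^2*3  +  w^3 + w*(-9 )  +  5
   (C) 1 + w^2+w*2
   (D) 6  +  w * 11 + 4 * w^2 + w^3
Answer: A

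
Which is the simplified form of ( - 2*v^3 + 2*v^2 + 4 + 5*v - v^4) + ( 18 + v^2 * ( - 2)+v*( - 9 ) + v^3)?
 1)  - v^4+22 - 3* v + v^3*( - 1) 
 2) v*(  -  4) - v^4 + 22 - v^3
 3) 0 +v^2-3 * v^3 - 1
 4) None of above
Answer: 2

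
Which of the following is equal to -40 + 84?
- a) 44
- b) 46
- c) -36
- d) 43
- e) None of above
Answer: a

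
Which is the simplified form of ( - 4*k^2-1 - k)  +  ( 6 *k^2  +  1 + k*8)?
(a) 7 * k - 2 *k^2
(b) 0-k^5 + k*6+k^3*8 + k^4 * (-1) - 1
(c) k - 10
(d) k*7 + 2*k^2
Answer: d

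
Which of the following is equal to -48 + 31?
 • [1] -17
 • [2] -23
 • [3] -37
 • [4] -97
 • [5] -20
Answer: 1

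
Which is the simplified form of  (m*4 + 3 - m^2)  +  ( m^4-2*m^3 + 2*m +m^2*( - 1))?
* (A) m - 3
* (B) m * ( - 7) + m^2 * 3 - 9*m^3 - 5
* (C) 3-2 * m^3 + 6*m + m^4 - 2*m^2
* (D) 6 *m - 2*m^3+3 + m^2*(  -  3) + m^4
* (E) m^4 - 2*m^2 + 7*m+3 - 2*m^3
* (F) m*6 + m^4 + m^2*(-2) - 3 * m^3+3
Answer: C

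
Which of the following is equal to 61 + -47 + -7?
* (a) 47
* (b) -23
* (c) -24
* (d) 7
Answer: d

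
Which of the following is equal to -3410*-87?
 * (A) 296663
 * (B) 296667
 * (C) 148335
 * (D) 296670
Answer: D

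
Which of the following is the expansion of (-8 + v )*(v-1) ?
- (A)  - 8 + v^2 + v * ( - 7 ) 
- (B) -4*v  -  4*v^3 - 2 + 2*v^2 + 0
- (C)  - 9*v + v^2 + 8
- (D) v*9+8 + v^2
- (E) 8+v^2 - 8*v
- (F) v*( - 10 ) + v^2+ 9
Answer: C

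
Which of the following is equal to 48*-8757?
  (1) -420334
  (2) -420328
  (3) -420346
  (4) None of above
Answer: 4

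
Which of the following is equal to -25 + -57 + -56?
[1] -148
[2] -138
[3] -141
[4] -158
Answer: 2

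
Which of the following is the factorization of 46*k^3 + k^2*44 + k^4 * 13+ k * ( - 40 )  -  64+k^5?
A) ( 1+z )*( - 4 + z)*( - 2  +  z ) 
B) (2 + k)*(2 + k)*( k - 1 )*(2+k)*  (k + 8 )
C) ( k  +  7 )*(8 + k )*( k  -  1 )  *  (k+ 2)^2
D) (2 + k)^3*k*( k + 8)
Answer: B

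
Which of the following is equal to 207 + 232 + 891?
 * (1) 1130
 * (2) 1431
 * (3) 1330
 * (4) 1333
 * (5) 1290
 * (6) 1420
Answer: 3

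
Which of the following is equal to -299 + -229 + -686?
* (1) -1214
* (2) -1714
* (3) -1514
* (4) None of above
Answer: 1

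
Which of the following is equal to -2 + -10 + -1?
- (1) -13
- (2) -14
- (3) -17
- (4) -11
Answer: 1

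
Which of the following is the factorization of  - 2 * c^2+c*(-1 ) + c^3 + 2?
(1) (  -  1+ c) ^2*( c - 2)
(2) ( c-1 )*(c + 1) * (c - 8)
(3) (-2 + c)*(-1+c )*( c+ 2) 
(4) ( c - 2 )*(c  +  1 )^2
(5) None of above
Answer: 5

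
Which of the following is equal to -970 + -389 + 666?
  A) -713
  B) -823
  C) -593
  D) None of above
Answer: D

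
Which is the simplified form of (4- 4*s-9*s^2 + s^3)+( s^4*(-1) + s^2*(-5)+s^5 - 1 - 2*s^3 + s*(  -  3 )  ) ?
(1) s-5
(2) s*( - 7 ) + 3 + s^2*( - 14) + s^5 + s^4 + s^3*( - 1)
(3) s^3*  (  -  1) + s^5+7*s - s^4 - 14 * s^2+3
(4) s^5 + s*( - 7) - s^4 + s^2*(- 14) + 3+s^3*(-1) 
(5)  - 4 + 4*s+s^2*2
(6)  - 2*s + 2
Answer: 4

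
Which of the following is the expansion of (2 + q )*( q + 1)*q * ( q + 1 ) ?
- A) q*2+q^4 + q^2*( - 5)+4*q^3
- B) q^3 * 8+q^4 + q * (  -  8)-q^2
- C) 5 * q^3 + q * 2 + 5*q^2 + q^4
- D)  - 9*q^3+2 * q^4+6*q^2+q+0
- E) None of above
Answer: E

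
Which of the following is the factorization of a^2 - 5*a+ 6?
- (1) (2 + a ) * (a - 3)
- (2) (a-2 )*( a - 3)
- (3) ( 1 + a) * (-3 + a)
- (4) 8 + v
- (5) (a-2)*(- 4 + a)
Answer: 2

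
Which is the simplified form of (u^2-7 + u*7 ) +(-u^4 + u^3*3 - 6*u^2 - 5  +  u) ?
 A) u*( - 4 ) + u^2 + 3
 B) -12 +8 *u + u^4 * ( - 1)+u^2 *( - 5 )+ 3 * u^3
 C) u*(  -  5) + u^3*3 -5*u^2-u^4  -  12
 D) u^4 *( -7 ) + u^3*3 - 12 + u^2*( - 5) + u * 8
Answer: B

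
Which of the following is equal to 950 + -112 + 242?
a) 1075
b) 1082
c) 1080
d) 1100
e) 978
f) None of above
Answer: c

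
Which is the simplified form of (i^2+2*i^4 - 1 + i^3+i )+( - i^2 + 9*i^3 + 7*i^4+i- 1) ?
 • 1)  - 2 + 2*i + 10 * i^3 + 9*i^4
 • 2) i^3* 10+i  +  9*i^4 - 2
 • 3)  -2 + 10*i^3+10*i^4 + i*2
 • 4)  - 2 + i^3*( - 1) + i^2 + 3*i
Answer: 1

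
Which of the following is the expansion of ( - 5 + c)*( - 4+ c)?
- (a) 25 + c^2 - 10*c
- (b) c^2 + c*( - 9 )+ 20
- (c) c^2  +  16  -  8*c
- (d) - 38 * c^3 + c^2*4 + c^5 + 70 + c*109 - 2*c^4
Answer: b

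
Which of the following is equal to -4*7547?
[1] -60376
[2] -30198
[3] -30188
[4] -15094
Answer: 3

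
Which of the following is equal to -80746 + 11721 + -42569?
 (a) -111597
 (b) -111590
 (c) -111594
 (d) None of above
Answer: c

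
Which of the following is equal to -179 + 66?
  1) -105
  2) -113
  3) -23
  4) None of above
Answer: 2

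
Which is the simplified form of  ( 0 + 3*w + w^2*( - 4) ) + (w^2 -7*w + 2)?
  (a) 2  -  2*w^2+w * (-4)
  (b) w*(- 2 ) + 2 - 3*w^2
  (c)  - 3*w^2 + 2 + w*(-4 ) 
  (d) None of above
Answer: c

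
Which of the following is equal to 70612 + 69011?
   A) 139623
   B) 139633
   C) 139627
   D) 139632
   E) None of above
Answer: A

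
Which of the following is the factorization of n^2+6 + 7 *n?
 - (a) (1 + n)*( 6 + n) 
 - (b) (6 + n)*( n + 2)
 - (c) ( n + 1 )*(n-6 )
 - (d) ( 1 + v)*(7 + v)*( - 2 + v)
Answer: a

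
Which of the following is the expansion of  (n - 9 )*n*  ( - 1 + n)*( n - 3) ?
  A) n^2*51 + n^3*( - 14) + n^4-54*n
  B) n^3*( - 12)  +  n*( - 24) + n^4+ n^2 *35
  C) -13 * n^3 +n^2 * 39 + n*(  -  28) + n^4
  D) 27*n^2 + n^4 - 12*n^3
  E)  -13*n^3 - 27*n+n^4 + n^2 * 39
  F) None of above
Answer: E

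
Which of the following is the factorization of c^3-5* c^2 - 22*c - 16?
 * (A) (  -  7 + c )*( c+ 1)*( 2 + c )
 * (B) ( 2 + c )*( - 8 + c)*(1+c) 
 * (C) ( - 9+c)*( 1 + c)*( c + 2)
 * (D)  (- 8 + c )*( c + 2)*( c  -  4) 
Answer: B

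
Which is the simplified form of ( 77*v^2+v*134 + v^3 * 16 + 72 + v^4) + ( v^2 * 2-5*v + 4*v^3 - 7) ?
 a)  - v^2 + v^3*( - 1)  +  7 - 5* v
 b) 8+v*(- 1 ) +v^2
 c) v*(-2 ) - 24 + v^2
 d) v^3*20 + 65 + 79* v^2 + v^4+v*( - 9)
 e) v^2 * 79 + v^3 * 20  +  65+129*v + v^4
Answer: e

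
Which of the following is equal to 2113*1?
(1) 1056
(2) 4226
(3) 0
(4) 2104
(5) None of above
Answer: 5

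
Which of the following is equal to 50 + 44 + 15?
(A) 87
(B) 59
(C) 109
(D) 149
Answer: C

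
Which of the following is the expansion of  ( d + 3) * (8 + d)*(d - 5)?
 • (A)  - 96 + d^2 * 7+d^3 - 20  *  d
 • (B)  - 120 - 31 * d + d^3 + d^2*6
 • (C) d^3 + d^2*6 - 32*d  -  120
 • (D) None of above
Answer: B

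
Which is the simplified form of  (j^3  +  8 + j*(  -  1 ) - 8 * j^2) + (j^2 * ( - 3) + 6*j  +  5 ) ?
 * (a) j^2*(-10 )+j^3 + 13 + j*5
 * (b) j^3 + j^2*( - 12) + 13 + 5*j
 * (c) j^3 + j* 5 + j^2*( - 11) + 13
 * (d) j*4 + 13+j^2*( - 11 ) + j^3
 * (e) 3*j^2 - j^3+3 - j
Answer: c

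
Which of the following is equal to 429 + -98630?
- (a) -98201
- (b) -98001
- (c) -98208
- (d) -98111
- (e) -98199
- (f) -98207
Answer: a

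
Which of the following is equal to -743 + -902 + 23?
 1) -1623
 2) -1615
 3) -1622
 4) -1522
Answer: 3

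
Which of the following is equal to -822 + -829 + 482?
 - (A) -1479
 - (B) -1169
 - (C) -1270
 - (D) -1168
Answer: B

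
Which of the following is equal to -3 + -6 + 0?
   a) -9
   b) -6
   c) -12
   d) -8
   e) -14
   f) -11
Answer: a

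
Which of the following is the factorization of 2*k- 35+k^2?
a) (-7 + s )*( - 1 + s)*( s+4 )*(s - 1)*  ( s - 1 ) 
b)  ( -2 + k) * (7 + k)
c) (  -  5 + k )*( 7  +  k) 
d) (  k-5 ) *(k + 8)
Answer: c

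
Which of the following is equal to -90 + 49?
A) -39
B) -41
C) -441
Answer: B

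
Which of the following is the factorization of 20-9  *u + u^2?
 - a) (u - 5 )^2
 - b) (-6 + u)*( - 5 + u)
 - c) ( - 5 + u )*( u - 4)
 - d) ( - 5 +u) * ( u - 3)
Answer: c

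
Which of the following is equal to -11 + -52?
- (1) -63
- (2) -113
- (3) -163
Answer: 1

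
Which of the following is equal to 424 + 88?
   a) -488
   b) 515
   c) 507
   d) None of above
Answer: d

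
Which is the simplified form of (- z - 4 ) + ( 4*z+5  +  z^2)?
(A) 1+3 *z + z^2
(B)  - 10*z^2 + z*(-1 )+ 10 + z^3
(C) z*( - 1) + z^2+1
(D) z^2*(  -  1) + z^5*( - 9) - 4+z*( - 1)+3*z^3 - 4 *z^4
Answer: A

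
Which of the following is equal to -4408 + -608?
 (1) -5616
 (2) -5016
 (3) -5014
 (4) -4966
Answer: 2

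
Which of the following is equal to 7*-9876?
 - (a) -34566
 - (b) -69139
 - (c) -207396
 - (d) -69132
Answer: d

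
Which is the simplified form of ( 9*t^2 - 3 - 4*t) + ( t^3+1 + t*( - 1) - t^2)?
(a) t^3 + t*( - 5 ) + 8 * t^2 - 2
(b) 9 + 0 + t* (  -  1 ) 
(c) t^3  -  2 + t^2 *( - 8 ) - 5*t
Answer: a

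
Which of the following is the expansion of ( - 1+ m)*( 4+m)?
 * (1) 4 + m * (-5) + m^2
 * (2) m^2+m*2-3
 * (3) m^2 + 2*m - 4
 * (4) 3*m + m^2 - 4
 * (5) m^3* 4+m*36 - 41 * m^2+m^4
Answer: 4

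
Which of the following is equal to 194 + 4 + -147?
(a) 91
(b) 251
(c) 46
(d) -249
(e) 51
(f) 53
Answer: e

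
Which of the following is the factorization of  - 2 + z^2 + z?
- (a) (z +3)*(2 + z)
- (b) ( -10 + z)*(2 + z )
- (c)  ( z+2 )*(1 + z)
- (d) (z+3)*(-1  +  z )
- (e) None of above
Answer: e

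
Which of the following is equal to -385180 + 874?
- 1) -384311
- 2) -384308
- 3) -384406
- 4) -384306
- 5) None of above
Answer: 4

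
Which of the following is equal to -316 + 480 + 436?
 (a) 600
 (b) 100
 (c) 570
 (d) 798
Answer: a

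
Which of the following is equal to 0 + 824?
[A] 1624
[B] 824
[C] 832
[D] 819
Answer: B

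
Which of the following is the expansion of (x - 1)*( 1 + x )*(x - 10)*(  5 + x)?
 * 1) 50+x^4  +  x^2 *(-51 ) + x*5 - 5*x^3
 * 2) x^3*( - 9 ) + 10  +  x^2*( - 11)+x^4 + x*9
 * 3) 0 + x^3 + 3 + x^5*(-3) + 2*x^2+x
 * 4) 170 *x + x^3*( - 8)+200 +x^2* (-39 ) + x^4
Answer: 1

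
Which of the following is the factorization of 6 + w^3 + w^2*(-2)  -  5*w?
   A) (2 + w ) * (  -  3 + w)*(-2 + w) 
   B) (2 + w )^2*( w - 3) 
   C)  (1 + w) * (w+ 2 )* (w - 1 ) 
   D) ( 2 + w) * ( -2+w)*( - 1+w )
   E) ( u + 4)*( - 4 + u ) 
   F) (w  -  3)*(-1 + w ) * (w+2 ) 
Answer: F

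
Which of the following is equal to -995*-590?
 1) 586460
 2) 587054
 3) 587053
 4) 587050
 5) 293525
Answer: 4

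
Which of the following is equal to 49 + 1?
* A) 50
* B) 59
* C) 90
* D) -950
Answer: A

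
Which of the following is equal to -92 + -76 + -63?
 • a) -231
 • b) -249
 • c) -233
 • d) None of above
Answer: a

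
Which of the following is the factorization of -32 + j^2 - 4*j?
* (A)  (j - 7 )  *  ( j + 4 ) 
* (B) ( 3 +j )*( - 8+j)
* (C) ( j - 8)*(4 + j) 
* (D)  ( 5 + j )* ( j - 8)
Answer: C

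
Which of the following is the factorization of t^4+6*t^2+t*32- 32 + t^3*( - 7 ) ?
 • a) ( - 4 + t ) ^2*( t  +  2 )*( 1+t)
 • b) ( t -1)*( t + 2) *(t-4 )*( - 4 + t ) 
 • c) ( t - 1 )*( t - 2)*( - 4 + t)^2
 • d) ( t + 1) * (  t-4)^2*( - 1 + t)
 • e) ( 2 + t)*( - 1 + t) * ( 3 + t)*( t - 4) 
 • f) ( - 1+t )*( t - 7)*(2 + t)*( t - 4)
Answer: b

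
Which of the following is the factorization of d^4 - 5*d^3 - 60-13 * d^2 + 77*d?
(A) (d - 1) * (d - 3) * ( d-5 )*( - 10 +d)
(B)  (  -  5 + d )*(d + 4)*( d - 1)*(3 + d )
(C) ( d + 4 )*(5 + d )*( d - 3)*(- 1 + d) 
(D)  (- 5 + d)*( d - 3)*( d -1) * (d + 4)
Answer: D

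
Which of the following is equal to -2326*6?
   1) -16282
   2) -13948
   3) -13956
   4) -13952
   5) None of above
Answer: 3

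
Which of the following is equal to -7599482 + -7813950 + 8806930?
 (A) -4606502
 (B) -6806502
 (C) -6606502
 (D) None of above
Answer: C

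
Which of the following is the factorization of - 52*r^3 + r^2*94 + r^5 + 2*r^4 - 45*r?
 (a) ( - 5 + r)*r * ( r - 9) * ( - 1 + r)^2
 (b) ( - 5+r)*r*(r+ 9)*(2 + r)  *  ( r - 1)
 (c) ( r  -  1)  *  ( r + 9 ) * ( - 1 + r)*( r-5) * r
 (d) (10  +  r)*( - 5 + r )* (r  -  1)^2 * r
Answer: c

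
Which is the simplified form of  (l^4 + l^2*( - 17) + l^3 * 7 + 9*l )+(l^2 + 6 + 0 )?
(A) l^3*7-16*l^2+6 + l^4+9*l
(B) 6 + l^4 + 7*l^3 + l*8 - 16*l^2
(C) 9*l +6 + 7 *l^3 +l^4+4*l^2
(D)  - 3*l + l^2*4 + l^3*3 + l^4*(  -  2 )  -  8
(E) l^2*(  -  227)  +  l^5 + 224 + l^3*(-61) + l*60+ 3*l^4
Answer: A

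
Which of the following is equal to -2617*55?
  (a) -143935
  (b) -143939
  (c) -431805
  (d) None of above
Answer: a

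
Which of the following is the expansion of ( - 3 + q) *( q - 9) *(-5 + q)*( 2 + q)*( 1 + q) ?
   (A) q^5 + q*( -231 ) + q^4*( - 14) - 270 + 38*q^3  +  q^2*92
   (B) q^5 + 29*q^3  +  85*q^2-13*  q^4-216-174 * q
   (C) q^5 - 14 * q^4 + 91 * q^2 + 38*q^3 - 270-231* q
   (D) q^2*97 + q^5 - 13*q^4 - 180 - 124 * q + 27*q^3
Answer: A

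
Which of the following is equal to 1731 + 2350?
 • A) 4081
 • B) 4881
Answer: A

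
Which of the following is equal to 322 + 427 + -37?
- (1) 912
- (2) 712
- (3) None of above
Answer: 2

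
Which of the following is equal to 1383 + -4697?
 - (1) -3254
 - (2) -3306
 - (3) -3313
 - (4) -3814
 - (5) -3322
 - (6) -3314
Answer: 6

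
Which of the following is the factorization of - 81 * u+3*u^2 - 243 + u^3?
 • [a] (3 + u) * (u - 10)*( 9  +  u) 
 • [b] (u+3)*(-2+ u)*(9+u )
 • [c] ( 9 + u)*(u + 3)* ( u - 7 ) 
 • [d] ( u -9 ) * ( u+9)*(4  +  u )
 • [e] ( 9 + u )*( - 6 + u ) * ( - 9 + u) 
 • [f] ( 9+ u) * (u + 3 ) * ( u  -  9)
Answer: f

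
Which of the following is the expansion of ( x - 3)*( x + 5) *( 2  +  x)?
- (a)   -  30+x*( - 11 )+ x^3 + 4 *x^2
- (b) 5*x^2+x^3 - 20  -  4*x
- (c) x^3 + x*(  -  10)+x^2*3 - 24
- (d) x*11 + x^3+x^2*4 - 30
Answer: a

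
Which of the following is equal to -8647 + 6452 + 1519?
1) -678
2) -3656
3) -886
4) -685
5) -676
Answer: 5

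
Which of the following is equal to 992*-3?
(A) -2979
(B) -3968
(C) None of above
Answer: C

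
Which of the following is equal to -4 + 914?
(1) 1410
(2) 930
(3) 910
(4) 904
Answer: 3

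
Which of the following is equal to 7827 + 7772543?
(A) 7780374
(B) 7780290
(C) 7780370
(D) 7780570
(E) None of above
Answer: C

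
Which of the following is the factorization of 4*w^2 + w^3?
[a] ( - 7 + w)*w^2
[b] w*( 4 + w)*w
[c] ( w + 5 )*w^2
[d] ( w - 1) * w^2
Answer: b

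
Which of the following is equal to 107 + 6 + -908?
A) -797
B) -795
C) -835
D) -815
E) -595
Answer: B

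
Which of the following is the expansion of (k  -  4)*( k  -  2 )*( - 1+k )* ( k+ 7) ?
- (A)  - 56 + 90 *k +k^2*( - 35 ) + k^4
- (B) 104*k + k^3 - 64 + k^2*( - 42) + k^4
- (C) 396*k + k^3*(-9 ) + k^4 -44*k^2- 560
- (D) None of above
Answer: A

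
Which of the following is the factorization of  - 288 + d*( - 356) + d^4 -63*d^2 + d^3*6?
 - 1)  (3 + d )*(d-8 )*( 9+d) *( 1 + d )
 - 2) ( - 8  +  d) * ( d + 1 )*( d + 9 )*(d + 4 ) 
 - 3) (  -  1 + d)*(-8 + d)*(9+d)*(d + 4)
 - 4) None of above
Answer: 2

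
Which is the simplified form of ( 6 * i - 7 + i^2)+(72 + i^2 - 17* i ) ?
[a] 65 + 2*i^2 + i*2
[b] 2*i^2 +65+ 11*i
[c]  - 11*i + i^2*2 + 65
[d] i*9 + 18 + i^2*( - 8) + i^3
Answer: c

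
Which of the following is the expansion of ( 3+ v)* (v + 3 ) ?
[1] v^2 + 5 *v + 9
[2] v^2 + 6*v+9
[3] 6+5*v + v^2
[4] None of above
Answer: 2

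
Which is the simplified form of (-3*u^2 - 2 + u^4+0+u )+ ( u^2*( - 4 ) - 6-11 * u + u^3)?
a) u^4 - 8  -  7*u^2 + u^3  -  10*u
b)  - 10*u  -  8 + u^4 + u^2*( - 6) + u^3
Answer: a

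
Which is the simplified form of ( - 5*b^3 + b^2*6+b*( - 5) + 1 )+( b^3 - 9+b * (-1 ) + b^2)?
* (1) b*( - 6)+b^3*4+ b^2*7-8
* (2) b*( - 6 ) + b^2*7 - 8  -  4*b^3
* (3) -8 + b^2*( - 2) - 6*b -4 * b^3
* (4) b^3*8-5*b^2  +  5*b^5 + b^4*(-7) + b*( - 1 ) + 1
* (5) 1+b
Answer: 2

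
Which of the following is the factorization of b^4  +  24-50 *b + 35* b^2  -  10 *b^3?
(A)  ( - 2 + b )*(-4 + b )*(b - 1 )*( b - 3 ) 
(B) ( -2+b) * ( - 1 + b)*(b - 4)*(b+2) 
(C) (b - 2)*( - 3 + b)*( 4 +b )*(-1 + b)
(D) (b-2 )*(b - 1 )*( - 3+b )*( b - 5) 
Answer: A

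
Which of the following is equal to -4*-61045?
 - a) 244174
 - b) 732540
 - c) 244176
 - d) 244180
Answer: d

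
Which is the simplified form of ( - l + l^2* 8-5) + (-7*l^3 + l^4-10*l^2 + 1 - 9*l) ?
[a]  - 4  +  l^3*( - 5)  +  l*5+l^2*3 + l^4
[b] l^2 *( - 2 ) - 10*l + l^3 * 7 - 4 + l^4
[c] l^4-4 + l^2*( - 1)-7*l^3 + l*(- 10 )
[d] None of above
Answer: d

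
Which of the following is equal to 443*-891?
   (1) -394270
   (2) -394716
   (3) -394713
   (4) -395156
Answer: 3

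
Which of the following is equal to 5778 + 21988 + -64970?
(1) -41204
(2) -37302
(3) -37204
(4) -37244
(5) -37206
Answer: 3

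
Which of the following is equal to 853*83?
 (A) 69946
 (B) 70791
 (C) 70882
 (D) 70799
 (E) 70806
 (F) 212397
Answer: D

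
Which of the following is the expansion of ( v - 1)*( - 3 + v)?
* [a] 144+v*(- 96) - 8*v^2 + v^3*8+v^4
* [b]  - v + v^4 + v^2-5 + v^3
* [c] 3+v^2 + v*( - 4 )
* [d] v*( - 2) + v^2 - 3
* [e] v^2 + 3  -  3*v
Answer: c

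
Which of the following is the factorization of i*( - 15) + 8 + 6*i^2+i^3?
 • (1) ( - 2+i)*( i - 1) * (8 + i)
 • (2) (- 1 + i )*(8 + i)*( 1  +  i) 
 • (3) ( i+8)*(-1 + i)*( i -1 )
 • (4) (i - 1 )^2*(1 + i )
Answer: 3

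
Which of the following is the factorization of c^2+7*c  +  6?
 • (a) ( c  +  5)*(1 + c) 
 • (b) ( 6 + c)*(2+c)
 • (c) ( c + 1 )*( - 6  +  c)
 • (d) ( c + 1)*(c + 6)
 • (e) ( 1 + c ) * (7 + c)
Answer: d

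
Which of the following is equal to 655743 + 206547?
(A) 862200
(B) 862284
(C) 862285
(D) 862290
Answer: D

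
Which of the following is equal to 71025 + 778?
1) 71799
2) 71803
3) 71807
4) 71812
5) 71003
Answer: 2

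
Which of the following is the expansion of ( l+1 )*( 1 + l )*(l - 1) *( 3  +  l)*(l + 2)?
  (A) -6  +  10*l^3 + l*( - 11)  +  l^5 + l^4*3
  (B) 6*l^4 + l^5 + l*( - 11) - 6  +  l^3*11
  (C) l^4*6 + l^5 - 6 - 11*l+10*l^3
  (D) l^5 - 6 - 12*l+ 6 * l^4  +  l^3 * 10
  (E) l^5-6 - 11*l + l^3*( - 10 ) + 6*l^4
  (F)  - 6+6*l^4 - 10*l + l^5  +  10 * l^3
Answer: C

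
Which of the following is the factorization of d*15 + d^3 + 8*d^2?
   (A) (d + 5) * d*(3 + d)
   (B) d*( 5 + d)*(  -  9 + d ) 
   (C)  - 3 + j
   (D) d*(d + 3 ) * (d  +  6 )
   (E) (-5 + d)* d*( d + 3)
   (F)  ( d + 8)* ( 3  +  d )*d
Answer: A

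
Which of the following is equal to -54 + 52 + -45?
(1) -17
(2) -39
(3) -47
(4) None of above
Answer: 3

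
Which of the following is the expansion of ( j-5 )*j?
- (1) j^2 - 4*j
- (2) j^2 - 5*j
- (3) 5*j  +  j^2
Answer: 2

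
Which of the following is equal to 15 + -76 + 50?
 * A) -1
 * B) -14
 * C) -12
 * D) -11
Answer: D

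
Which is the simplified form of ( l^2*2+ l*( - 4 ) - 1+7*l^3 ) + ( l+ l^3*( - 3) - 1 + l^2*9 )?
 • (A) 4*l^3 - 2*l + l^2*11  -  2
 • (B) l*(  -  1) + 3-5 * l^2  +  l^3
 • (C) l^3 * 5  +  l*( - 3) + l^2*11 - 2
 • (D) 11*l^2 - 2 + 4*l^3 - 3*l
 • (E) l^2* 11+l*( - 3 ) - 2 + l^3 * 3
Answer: D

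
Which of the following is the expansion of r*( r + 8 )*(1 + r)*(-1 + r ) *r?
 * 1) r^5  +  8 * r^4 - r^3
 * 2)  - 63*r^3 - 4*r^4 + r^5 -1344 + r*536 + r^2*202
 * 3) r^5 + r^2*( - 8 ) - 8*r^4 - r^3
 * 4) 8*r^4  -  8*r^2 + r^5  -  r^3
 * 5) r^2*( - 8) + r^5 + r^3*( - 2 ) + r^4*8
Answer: 4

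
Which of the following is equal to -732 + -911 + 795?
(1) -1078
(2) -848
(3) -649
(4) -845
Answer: 2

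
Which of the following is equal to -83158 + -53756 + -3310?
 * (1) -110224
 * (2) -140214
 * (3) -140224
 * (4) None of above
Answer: 3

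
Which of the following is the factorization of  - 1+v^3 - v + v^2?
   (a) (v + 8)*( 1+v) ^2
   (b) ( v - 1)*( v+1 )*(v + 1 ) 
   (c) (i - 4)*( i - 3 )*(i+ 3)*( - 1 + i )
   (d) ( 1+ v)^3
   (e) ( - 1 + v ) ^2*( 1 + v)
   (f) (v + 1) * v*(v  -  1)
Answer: b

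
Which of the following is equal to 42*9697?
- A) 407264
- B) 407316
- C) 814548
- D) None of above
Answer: D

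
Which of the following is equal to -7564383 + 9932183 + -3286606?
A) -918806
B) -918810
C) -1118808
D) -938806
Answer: A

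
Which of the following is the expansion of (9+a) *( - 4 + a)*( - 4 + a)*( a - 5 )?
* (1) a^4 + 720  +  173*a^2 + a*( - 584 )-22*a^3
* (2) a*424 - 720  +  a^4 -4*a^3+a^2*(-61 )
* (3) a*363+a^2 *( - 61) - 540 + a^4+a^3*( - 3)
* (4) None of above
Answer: 2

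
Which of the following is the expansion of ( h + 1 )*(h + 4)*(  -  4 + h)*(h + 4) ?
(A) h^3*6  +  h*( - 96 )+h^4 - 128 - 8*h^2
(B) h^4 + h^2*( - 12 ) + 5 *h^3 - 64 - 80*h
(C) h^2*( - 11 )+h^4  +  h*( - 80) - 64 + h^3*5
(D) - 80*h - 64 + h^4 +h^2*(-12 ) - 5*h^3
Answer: B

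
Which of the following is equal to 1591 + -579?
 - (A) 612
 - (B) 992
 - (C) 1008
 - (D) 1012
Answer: D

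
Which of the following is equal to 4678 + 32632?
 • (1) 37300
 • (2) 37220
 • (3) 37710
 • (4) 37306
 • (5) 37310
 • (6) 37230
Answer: 5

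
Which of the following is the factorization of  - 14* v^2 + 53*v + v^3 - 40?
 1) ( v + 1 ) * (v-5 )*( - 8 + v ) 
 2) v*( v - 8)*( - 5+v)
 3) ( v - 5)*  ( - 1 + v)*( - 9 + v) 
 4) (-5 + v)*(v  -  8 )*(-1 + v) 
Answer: 4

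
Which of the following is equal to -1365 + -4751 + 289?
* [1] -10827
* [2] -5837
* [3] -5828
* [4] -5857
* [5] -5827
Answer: 5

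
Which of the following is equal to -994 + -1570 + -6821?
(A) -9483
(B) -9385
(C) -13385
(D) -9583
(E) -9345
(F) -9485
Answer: B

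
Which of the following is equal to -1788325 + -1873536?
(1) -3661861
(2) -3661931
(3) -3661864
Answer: 1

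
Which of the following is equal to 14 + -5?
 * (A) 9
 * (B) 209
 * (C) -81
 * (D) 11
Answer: A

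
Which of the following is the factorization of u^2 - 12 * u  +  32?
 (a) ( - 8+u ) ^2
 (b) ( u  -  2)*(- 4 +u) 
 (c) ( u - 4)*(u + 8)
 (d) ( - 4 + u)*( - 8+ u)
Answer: d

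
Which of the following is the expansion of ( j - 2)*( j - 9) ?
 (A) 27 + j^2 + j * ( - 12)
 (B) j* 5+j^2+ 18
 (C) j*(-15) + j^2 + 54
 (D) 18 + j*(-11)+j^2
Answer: D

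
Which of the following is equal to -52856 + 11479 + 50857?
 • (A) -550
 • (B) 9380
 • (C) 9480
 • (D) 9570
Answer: C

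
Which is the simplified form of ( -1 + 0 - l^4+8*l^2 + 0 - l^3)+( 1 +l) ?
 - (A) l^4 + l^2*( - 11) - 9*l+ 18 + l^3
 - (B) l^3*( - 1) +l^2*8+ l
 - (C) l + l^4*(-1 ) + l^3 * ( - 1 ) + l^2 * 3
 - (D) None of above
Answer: D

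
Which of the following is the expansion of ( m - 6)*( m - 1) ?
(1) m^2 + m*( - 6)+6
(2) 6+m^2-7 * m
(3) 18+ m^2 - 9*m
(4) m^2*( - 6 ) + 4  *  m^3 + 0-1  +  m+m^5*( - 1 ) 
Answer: 2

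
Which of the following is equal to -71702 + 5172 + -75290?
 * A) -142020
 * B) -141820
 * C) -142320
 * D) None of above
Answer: B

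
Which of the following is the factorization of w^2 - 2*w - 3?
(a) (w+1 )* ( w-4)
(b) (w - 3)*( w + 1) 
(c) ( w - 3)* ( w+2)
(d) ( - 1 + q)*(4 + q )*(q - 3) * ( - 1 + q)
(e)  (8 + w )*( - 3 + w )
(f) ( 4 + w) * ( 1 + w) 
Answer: b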